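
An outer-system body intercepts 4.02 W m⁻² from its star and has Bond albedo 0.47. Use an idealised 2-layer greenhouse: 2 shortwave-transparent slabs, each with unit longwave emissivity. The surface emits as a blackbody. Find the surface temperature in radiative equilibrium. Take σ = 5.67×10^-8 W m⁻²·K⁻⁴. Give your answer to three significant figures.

The effective emission temperature is T_e = [S(1−α)/(4σ)]^¼ = 55.36 K.
For an N-layer opaque stack, T_s⁴ = (N+1)T_e⁴, hence T_s = (3)^(1/4)×55.36 K = 72.86 K.

72.9 K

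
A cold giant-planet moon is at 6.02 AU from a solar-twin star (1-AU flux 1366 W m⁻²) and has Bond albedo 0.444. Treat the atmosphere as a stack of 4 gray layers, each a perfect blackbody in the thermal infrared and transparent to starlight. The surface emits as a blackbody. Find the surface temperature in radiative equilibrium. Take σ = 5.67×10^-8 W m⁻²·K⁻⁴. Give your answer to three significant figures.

147 K

Irradiance scales as 1/d², so S = 1366 W m⁻² × (1/6.02)² = 37.69 W m⁻².
OLR = S(1−α)/4 = 5.239 W m⁻²; the top layer radiates at T_e = 98.04 K.
With N = 4 opaque layers, T_s = (N+1)^(1/4)·T_e = 5^(1/4)·98.04 = 146.6 K.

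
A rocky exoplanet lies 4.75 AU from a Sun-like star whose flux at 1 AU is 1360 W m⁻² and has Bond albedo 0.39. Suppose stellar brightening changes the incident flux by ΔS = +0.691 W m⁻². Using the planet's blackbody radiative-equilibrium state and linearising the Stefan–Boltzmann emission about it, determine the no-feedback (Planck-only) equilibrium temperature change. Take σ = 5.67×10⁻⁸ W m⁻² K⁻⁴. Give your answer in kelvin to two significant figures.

Flux at the orbit: S = 1360/(4.75)² = 60.28 W m⁻².
Reference equilibrium: T_e = [S(1−α)/(4σ)]^(1/4) = 112.8 K.
Only a fraction (1−α) is absorbed and it's spread over 4πR², so ΔF = (1−α)ΔS/4 = 0.1054 W m⁻².
The Planck feedback parameter is 4σT_e³ = 0.3259 W m⁻²/K.
ΔT₀ = ΔF/λ_P = 0.1054/0.3259 = 0.323 K.

0.32 kelvin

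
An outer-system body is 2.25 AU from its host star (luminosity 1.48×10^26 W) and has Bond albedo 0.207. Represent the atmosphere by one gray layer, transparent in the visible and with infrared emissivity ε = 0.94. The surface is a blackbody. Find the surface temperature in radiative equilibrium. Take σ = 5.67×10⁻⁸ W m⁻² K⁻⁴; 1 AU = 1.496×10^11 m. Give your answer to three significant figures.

Orbital distance: d = 2.25 AU = 3.366×10^11 m.
S = L/(4πd²) = 103.9 W m⁻².
At the top of the atmosphere, σT_e⁴ = S(1−α)/4 = 20.61 W m⁻², giving T_e = 138.1 K.
The surface balance (absorbed SW + ε·downward IR = σT_s⁴) with T_a⁴ = T_s⁴/2 reduces to T_s = T_e·[2/(2−ε)]^¼ = 161.8 K.

162 K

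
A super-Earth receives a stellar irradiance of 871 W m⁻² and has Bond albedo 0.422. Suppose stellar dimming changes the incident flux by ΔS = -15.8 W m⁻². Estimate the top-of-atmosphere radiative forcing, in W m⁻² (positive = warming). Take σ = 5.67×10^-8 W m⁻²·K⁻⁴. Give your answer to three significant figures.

-2.28 W m⁻²

Only a fraction (1−α) is absorbed and it's spread over 4πR², so ΔF = (1−α)ΔS/4 = -2.283 W m⁻².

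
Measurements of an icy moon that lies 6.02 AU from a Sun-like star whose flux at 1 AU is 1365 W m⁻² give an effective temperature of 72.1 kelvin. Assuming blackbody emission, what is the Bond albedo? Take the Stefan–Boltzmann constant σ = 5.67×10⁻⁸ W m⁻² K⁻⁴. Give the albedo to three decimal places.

Irradiance scales as 1/d², so S = 1365 W m⁻² × (1/6.02)² = 37.67 W m⁻².
Rearranging the radiative balance, α = 1 − 4σT⁴/S.
σT⁴ = 1.532 W m⁻², so 4σT⁴ = 6.129 W m⁻².
Hence α = 1 − 6.129/37.67 = 0.8373.

0.837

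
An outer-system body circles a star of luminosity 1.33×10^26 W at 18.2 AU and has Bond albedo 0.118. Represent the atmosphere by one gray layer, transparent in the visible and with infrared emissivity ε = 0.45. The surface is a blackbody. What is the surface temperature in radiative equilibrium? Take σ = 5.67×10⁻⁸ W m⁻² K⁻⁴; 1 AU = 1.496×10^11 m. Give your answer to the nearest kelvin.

d = 18.2 × 1.496×10^11 m = 2.723×10^12 m.
S = L/(4πd²) = 1.428 W m⁻².
At the top of the atmosphere, σT_e⁴ = S(1−α)/4 = 0.3148 W m⁻², giving T_e = 48.54 K.
For a single slab of emissivity ε, T_s⁴ = 2T_e⁴/(2−ε); thus T_s = 48.54·(1.29)^(1/4) = 51.74 K.

52 kelvin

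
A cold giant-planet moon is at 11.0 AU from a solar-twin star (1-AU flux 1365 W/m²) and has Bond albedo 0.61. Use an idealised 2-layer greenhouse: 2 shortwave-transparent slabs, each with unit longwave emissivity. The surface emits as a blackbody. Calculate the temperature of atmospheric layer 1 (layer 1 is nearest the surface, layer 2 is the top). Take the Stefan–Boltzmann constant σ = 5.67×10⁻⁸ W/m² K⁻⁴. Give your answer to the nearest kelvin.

79 kelvin

Flux at the orbit: S = 1365/(11.0)² = 11.28 W/m².
The effective emission temperature is T_e = [S(1−α)/(4σ)]^¼ = 66.37 K.
The net upward flux σT_e⁴ is constant between every pair of levels, so T_k⁴ = (N+1−k)T_e⁴.
With k = 1: T_1 = (2+1−1)^¼·66.37 K = 78.92 K.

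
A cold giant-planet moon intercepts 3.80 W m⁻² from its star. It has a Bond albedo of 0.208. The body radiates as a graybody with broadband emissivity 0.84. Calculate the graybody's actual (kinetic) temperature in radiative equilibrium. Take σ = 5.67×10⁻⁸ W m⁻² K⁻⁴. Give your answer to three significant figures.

63.0 kelvin

Averaging over the sphere, the absorbed flux is S(1−α)/4 = 0.7524 W m⁻².
Radiative balance εσT⁴ = 0.7524 gives T = [0.7524/(0.84·σ)]^(1/4) = 63.04 K.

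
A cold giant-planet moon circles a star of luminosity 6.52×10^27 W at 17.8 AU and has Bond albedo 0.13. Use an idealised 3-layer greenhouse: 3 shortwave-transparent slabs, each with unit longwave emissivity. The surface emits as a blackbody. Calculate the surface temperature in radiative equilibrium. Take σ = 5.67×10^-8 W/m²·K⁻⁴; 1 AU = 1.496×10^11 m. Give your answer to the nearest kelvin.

d = 17.8 × 1.496×10^11 m = 2.663×10^12 m.
S = L/(4πd²) = 73.17 W/m².
OLR = S(1−α)/4 = 15.91 W/m²; the top layer radiates at T_e = 129.4 K.
For an N-layer opaque stack, T_s⁴ = (N+1)T_e⁴, hence T_s = (4)^(1/4)×129.4 K = 183.0 K.

183 kelvin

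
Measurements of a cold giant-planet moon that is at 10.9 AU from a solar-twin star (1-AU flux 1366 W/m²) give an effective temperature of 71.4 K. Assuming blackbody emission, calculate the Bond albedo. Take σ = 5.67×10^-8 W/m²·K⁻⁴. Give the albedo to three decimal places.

0.487

By the inverse-square law, S = 1366/10.9² = 11.50 W/m².
From σT⁴ = S(1−α)/4 we invert for α: 1−α = 4σT⁴/S.
4σT⁴ = 4·5.67×10⁻⁸·(71.4)⁴ = 5.894 W/m².
Hence α = 1 − 5.894/11.50 = 0.4873.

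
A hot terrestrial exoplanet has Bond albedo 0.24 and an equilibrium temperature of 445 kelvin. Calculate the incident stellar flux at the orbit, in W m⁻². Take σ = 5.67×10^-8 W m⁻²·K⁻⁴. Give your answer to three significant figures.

11700 W m⁻²

From S(1−α)/4 = σT⁴: S = 4σT⁴/(1−α).
σT⁴ = 5.67×10⁻⁸·(445)⁴ = 2223 W m⁻².
S = 4·2223/0.76 = 11700 W m⁻².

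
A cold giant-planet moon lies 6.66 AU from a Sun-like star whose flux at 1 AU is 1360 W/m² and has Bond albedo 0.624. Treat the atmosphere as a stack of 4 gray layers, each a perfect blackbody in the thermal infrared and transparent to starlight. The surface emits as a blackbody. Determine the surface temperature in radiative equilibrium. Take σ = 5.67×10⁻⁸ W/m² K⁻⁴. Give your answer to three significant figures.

By the inverse-square law, S = 1360/6.66² = 30.66 W/m².
The effective emission temperature is T_e = [S(1−α)/(4σ)]^¼ = 84.44 K.
With N = 4 opaque layers, T_s = (N+1)^(1/4)·T_e = 5^(1/4)·84.44 = 126.3 K.

126 K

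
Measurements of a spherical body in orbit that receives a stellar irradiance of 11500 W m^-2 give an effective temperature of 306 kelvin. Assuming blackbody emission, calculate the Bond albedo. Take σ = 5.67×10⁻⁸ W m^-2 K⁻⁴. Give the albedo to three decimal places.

0.827

Energy balance: S(1−α)/4 = σT⁴, so 1−α = 4σT⁴/S.
4σT⁴ = 4·5.67×10⁻⁸·(306)⁴ = 1989 W m^-2.
Hence α = 1 − 1989/11500 = 0.8271.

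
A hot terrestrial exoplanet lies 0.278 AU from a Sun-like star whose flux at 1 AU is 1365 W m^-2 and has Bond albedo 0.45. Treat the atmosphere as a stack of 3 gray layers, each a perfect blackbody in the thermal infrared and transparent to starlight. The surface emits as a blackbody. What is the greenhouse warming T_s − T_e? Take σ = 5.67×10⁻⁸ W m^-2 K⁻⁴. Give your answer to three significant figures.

Flux at the orbit: S = 1365/(0.278)² = 17660 W m^-2.
OLR = S(1−α)/4 = 2429 W m^-2; the top layer radiates at T_e = 454.9 K.
Surface: T_s = (4)^¼·T_e = 643.4 K.
Warming: T_s − T_e = 188.4 K.

188 K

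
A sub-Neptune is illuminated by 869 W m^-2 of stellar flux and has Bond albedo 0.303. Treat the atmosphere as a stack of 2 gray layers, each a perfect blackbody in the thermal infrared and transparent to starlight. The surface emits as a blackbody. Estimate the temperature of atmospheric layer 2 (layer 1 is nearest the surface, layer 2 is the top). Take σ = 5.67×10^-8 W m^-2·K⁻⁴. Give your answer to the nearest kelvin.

OLR = S(1−α)/4 = 151.4 W m^-2; the top layer radiates at T_e = 227.3 K.
In the N-layer model, layer k (counted from the surface) has T_k = (N+1−k)^(1/4)·T_e.
With k = 2: T_2 = (2+1−2)^¼·227.3 K = 227.3 K.

227 K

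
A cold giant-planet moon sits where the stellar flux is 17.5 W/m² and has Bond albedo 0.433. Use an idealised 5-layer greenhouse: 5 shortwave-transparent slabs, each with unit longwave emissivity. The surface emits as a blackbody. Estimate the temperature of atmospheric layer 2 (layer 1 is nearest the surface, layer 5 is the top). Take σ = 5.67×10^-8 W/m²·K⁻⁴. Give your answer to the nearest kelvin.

The effective emission temperature is T_e = [S(1−α)/(4σ)]^¼ = 81.33 K.
The net upward flux σT_e⁴ is constant between every pair of levels, so T_k⁴ = (N+1−k)T_e⁴.
T_2 = (4)^(1/4)·81.33 = 115.0 K.

115 K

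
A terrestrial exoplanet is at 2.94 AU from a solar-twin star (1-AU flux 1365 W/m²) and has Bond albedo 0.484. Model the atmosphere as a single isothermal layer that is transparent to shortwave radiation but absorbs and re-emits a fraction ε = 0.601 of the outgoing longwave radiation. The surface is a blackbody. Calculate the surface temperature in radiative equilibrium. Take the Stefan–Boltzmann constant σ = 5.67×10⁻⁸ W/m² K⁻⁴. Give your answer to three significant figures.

Flux at the orbit: S = 1365/(2.94)² = 157.9 W/m².
The planet radiates to space at T_e = [S(1−α)/(4σ)]^(1/4) = 137.7 K.
The surface balance (absorbed SW + ε·downward IR = σT_s⁴) with T_a⁴ = T_s⁴/2 reduces to T_s = T_e·[2/(2−ε)]^¼ = 150.5 K.

151 K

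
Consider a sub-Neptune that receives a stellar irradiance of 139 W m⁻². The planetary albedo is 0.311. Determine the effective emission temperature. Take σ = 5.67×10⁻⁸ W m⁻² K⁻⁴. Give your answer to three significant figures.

143 K

The planet absorbs (1−α)S over its disc πR² and re-emits over 4πR², so the mean absorbed flux is (1−0.311)·139.0/4 = 23.94 W m⁻².
In equilibrium σT⁴ equals this, so T = 143.4 K.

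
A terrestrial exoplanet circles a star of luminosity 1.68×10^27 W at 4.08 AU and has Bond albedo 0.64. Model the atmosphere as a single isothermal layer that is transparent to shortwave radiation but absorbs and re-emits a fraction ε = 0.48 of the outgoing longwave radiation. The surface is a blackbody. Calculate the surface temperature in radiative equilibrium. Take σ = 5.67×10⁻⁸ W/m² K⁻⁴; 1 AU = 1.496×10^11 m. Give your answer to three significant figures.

165 kelvin

d = 4.08 × 1.496×10^11 m = 6.104×10^11 m.
S = L/(4πd²) = 358.9 W/m².
Effective emission temperature (TOA balance): σT_e⁴ = S(1−α)/4 = 32.30 W/m² → T_e = 154.5 K.
Surface balance with a leaky layer gives σT_s⁴ = σT_e⁴·2/(2−ε), so T_s = T_e·[2/(2−0.48)]^(1/4) = 165.5 K.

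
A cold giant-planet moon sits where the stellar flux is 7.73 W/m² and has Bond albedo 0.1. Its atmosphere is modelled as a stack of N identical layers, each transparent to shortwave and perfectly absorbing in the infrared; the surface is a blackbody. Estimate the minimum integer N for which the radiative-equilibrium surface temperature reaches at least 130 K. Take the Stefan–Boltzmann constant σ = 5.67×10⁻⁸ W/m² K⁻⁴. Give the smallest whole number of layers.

Top-of-atmosphere balance: σT_e⁴ = S(1−α)/4 = 1.739 W/m² → T_e = 74.42 K.
Since T_s⁴ = (N+1)T_e⁴, we need N ≥ (T_s/T_e)⁴ − 1 = 8.311.
So N ≥ 8.311; the smallest integer is N = 9.

9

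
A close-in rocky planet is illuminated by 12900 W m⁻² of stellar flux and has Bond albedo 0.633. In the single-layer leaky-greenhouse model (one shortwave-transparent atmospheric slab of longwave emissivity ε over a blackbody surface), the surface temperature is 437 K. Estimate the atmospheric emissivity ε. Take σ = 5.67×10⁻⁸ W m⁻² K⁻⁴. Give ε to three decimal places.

TOA balance gives T_e = 380.1 K.
Inverting T_s⁴ = 2T_e⁴/(2−ε): (T_e/T_s)⁴ = 0.5724, so ε = 2(1 − 0.5724) = 0.8552.

0.855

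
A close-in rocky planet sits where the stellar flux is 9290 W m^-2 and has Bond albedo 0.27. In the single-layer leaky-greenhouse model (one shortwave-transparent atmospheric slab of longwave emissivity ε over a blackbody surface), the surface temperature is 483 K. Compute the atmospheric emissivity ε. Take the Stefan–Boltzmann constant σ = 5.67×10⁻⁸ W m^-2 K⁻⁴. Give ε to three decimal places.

0.901

Effective temperature: T_e = [S(1−α)/(4σ)]^(1/4) = 415.8 K.
Since (2−ε)/2 = (T_e/T_s)⁴ = 0.5494, ε = 0.9012.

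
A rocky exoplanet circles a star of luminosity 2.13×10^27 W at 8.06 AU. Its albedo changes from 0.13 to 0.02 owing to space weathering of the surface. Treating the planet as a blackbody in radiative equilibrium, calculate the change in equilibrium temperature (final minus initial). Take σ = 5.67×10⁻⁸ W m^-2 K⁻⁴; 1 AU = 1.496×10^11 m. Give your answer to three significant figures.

d = 8.06 × 1.496×10^11 m = 1.206×10^12 m.
S = L/(4πd²) = 116.6 W m^-2.
Before: T₁ = [116.6·0.87/(4σ)]^(1/4) = 145.4 K.
Final:   T₂ = [S(1−0.02)/(4σ)]^(1/4) = 149.8 K.
ΔT = T₂ − T₁ = 4.394 K.

4.39 K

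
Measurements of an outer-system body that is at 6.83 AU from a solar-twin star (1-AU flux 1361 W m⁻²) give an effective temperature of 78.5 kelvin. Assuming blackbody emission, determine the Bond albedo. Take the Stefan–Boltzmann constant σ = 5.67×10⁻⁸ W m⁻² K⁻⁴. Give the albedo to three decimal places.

0.705

By the inverse-square law, S = 1361/6.83² = 29.18 W m⁻².
Rearranging the radiative balance, α = 1 − 4σT⁴/S.
4σT⁴ = 4·5.67×10⁻⁸·(78.5)⁴ = 8.612 W m⁻².
Hence α = 1 − 8.612/29.18 = 0.7048.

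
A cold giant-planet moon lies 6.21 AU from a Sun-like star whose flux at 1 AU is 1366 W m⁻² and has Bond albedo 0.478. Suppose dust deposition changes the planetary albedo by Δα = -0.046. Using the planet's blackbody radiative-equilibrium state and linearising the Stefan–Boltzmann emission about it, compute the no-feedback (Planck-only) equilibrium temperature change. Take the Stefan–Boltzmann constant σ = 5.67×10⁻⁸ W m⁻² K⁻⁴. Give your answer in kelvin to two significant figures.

Flux at the orbit: S = 1366/(6.21)² = 35.42 W m⁻².
Reference equilibrium: T_e = [S(1−α)/(4σ)]^(1/4) = 95.02 K.
TOA radiative forcing: ΔF = −S·Δα/4 = −35.42·(-0.046)/4 = 0.4073 W m⁻².
Linearising σT⁴ gives d(σT⁴)/dT = 4σT_e³ = 0.1946 W m⁻² per K.
Hence the no-feedback warming is ΔF/(4σT_e³) = 2.09 K.

2.1 K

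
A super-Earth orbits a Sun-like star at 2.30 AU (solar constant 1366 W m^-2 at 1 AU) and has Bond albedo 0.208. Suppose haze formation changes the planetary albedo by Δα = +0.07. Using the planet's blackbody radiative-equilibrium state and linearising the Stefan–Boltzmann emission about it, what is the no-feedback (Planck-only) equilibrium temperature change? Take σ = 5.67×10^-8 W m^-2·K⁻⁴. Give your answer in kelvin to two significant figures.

Flux at the orbit: S = 1366/(2.30)² = 258.2 W m^-2.
Unperturbed T_e = [258.2·(1−0.208)/(4σ)]^¼ = 173.3 K.
The change in absorbed flux is Δ[S(1−α)/4] = −SΔα/4 = -4.519 W m^-2.
The Planck feedback parameter is 4σT_e³ = 1.180 W m^-2/K.
Hence the no-feedback warming is ΔF/(4σT_e³) = -3.83 K.

-3.8 K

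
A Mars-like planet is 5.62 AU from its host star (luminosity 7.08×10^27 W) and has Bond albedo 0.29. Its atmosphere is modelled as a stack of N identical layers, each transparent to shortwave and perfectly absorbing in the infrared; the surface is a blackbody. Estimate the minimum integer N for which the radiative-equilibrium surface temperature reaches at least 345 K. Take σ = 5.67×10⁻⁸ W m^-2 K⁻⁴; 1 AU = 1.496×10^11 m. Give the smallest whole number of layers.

Orbital distance: d = 5.62 AU = 8.408×10^11 m.
Spreading L over a sphere of radius d: S = 7.08×10^27/(4π·8.41×10^11²) = 797.1 W m^-2.
The effective emission temperature is T_e = [S(1−α)/(4σ)]^¼ = 223.5 K.
Need (N+1)T_e⁴ ≥ T_s⁴, i.e. N+1 ≥ (345/223.5)⁴ = 5.678.
Rounding up, N = 5.

5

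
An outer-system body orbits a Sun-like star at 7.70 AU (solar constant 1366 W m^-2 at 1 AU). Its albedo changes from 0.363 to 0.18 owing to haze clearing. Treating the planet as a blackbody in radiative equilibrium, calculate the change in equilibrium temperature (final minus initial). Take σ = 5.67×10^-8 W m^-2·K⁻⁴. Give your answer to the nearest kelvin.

6 K

By the inverse-square law, S = 1366/7.70² = 23.04 W m^-2.
Initial: T₁ = [S(1−0.363)/(4σ)]^(1/4) = 89.69 K.
Final:   T₂ = [S(1−0.18)/(4σ)]^(1/4) = 95.53 K.
ΔT = T₂ − T₁ = 5.845 K.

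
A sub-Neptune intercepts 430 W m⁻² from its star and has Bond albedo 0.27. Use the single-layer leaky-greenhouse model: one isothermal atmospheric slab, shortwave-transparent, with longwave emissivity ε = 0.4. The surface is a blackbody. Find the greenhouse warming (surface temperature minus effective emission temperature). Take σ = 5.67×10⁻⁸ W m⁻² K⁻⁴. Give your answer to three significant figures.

Effective emission temperature (TOA balance): σT_e⁴ = S(1−α)/4 = 78.47 W m⁻² → T_e = 192.9 K.
The surface balance (absorbed SW + ε·downward IR = σT_s⁴) with T_a⁴ = T_s⁴/2 reduces to T_s = T_e·[2/(2−ε)]^¼ = 203.9 K.
Greenhouse warming: T_s − T_e = 11.07 K.

11.1 kelvin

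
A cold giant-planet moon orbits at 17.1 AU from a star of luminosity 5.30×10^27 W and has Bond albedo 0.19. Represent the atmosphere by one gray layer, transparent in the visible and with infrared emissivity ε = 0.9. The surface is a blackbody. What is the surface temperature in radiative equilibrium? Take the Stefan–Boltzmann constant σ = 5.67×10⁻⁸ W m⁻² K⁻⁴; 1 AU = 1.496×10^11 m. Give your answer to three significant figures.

d = 17.1 × 1.496×10^11 m = 2.558×10^12 m.
Spreading L over a sphere of radius d: S = 5.30×10^27/(4π·2.56×10^12²) = 64.45 W m⁻².
The planet radiates to space at T_e = [S(1−α)/(4σ)]^(1/4) = 123.2 K.
For a single slab of emissivity ε, T_s⁴ = 2T_e⁴/(2−ε); thus T_s = 123.2·(1.818)^(1/4) = 143.0 K.

143 K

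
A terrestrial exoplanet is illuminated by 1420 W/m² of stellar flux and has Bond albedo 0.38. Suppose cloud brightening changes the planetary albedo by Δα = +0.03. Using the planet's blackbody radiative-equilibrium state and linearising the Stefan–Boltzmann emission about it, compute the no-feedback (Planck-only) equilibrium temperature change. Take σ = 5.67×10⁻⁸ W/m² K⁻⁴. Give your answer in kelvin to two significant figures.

Reference equilibrium: T_e = [S(1−α)/(4σ)]^(1/4) = 249.6 K.
The change in absorbed flux is Δ[S(1−α)/4] = −SΔα/4 = -10.65 W/m².
The Planck feedback parameter is 4σT_e³ = 3.527 W/m²/K.
Hence the no-feedback warming is ΔF/(4σT_e³) = -3.02 K.

-3.0 kelvin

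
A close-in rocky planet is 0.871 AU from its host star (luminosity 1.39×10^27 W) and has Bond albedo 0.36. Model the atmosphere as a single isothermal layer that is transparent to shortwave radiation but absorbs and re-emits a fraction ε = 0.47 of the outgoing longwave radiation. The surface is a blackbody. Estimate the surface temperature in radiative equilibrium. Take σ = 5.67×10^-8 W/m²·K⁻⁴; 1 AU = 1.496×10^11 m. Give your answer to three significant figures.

394 kelvin

Orbital distance: d = 0.871 AU = 1.303×10^11 m.
Spreading L over a sphere of radius d: S = 1.39×10^27/(4π·1.30×10^11²) = 6515 W/m².
Effective emission temperature (TOA balance): σT_e⁴ = S(1−α)/4 = 1042 W/m² → T_e = 368.2 K.
For a single slab of emissivity ε, T_s⁴ = 2T_e⁴/(2−ε); thus T_s = 368.2·(1.307)^(1/4) = 393.7 K.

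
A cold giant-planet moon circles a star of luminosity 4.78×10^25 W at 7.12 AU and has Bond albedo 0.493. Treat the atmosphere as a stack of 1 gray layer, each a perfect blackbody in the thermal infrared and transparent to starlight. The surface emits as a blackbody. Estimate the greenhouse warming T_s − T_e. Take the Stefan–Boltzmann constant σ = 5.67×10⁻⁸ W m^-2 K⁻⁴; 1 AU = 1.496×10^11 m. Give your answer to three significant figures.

d = 7.12 × 1.496×10^11 m = 1.065×10^12 m.
Spreading L over a sphere of radius d: S = 4.78×10^25/(4π·1.07×10^12²) = 3.353 W m^-2.
OLR = S(1−α)/4 = 0.4250 W m^-2; the top layer radiates at T_e = 52.32 K.
Surface: T_s = (2)^¼·T_e = 62.22 K.
So the greenhouse effect raises the surface by 62.22 − 52.32 = 9.900 K.

9.90 K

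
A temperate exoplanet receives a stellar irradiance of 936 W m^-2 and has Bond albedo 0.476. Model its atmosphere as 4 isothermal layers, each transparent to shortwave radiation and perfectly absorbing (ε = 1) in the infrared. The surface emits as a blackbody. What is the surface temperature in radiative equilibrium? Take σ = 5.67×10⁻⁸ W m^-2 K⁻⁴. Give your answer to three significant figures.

Top-of-atmosphere balance: σT_e⁴ = S(1−α)/4 = 122.6 W m^-2 → T_e = 215.6 K.
Layer-by-layer balance gives σT_s⁴ = (N+1)σT_e⁴, so T_s = 5^¼·215.6 = 322.5 K.

322 kelvin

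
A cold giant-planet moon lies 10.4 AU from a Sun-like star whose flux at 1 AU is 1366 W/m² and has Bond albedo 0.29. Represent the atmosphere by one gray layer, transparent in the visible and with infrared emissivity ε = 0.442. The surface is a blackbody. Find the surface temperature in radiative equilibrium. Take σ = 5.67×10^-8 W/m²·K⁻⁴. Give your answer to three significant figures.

84.4 kelvin

Flux at the orbit: S = 1366/(10.4)² = 12.63 W/m².
At the top of the atmosphere, σT_e⁴ = S(1−α)/4 = 2.242 W/m², giving T_e = 79.30 K.
For a single slab of emissivity ε, T_s⁴ = 2T_e⁴/(2−ε); thus T_s = 79.30·(1.284)^(1/4) = 84.40 K.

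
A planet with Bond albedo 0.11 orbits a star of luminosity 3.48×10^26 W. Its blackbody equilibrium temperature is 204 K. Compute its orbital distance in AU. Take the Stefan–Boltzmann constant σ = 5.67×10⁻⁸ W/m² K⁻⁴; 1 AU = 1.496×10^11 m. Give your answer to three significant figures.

1.67 AU

Energy balance gives S = 4σT⁴/(1−α) = 441.3 W/m².
S = L/(4πd²) → d = √(L/4πS) = √(3.48×10^26/(4π·441.3)) = 2.505×10^11 m = 1.674 AU.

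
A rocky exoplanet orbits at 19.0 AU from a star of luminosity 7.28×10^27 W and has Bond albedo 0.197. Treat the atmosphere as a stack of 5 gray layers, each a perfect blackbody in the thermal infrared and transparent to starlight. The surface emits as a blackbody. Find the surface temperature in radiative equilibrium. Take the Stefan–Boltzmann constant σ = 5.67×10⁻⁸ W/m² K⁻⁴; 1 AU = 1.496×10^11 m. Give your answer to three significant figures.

198 K

Orbital distance: d = 19.0 AU = 2.842×10^12 m.
Spreading L over a sphere of radius d: S = 7.28×10^27/(4π·2.84×10^12²) = 71.71 W/m².
Top-of-atmosphere balance: σT_e⁴ = S(1−α)/4 = 14.39 W/m² → T_e = 126.2 K.
With N = 5 opaque layers, T_s = (N+1)^(1/4)·T_e = 6^(1/4)·126.2 = 197.6 K.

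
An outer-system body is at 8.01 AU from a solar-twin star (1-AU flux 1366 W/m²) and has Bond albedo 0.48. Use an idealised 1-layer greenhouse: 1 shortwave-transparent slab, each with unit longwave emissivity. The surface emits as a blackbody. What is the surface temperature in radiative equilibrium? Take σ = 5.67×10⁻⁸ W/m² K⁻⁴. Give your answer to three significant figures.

Irradiance scales as 1/d², so S = 1366 W/m² × (1/8.01)² = 21.29 W/m².
The effective emission temperature is T_e = [S(1−α)/(4σ)]^¼ = 83.59 K.
Layer-by-layer balance gives σT_s⁴ = (N+1)σT_e⁴, so T_s = 2^¼·83.59 = 99.40 K.

99.4 K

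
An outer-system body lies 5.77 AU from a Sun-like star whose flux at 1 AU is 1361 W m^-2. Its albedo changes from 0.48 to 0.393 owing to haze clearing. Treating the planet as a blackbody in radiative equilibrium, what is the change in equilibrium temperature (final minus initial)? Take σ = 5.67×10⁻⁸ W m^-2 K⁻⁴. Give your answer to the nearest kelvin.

Irradiance scales as 1/d², so S = 1361 W m^-2 × (1/5.77)² = 40.88 W m^-2.
Initial: T₁ = [S(1−0.48)/(4σ)]^(1/4) = 98.39 K.
With α = 0.393, T₂ = 102.3 K.
ΔT = T₂ − T₁ = 3.880 K.

4 kelvin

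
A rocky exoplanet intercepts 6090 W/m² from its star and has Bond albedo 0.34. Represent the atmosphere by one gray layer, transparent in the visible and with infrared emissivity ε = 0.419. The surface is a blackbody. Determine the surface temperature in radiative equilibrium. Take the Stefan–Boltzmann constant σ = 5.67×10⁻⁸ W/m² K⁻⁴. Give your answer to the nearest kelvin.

Effective emission temperature (TOA balance): σT_e⁴ = S(1−α)/4 = 1005 W/m² → T_e = 364.9 K.
For a single slab of emissivity ε, T_s⁴ = 2T_e⁴/(2−ε); thus T_s = 364.9·(1.265)^(1/4) = 386.9 K.

387 K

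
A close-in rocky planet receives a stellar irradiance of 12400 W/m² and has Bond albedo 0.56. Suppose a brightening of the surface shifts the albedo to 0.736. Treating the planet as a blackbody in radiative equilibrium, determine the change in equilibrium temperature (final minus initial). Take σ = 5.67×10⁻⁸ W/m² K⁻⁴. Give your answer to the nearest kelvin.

-47 K

With α = 0.56, T₁ = 393.8 K.
After:  T₂ = [12400·0.264/(4σ)]^(1/4) = 346.6 K.
Change: 346.6 − 393.8 = -47.22 K.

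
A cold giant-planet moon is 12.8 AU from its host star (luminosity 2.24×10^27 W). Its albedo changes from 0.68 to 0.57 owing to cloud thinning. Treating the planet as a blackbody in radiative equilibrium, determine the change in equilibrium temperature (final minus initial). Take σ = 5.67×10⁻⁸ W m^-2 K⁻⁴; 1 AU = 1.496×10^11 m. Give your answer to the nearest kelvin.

7 K

Orbital distance: d = 12.8 AU = 1.915×10^12 m.
S = L/(4πd²) = 48.61 W m^-2.
Initial: T₁ = [S(1−0.68)/(4σ)]^(1/4) = 91.01 K.
After:  T₂ = [48.61·0.43/(4σ)]^(1/4) = 97.98 K.
Change: 97.98 − 91.01 = 6.977 K.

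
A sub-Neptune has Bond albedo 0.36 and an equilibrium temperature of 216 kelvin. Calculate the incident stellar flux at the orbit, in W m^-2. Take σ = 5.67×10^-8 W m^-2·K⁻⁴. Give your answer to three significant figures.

771 W m^-2

From S(1−α)/4 = σT⁴: S = 4σT⁴/(1−α).
σT⁴ = 5.67×10⁻⁸·(216)⁴ = 123.4 W m^-2.
S = 4·123.4/0.64 = 771.4 W m^-2.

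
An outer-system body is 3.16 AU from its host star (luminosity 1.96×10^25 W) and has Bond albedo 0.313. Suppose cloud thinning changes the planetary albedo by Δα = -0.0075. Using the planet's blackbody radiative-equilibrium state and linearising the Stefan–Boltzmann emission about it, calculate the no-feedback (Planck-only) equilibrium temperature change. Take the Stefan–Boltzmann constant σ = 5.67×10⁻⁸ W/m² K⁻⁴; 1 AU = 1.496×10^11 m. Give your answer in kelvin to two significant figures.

Orbital distance: d = 3.16 AU = 4.727×10^11 m.
Flux at the orbit: S = L/(4πd²) = 1.96×10^25/(4π·(4.73×10^11)²) = 6.979 W/m².
Unperturbed T_e = [6.979·(1−0.313)/(4σ)]^¼ = 67.81 K.
TOA radiative forcing: ΔF = −S·Δα/4 = −6.979·(-0.0075)/4 = 0.01309 W/m².
The Planck feedback parameter is 4σT_e³ = 0.07071 W/m²/K.
ΔT₀ = ΔF/λ_P = 0.01309/0.07071 = 0.185 K.

0.19 kelvin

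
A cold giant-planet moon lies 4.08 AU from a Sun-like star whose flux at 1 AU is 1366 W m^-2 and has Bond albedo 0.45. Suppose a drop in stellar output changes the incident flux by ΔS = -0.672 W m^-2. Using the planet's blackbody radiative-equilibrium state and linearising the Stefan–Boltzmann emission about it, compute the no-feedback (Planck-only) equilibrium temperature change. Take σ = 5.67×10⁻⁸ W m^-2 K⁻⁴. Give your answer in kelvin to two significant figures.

-0.24 K

By the inverse-square law, S = 1366/4.08² = 82.06 W m^-2.
The baseline emission temperature is T_e = 118.8 K.
TOA radiative forcing: ΔF = (1−α)ΔS/4 = 0.55·(-0.672)/4 = -0.09240 W m^-2.
Linearising σT⁴ gives d(σT⁴)/dT = 4σT_e³ = 0.3800 W m^-2 per K.
So ΔT₀ = -0.09240/0.3800 = -0.243 K.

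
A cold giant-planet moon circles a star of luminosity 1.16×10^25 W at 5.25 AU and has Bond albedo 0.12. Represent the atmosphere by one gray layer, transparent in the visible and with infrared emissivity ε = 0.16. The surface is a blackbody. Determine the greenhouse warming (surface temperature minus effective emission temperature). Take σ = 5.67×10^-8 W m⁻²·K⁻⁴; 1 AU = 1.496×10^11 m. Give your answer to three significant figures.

Orbital distance: d = 5.25 AU = 7.854×10^11 m.
S = L/(4πd²) = 1.496 W m⁻².
At the top of the atmosphere, σT_e⁴ = S(1−α)/4 = 0.3292 W m⁻², giving T_e = 49.09 K.
The surface balance (absorbed SW + ε·downward IR = σT_s⁴) with T_a⁴ = T_s⁴/2 reduces to T_s = T_e·[2/(2−ε)]^¼ = 50.12 K.
The atmosphere warms the surface by 1.034 K.

1.03 K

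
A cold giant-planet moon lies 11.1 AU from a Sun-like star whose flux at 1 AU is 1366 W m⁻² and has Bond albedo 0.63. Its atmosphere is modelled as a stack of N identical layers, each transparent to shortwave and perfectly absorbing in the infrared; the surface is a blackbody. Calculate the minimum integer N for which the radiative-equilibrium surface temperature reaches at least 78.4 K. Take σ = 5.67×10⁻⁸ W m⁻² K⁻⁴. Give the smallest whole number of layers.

Irradiance scales as 1/d², so S = 1366 W m⁻² × (1/11.1)² = 11.09 W m⁻².
The effective emission temperature is T_e = [S(1−α)/(4σ)]^¼ = 65.21 K.
T_s = (N+1)^(1/4)·T_e ≥ 78.4 K requires N+1 ≥ (T_s/T_e)⁴ = (78.4/65.21)⁴ = 2.089.
The minimum whole number is N = 2.

2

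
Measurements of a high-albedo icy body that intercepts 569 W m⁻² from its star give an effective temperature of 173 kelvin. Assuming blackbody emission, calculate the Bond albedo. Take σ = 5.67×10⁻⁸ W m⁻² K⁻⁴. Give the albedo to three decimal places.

0.643

From σT⁴ = S(1−α)/4 we invert for α: 1−α = 4σT⁴/S.
4σT⁴ = 4·5.67×10⁻⁸·(173)⁴ = 203.2 W m⁻².
Hence α = 1 − 203.2/569.0 = 0.6430.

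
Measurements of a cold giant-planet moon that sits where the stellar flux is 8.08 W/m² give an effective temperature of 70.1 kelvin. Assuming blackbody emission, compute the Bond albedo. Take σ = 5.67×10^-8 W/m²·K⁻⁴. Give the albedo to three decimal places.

0.322

Rearranging the radiative balance, α = 1 − 4σT⁴/S.
σT⁴ = 1.369 W/m², so 4σT⁴ = 5.477 W/m².
1−α = 5.477/8.080 = 0.6778, so α = 0.3222.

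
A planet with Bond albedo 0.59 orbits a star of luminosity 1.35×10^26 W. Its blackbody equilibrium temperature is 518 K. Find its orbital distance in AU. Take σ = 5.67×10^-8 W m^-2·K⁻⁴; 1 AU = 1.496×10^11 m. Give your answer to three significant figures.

The flux needed for this T is 4σT⁴/(1−0.59) = 39830 W m^-2.
From L = 4πd²S, d = √(1.35×10^26/(4π·39830)) = 1.642×10^10 m = 0.1098 AU.

0.110 AU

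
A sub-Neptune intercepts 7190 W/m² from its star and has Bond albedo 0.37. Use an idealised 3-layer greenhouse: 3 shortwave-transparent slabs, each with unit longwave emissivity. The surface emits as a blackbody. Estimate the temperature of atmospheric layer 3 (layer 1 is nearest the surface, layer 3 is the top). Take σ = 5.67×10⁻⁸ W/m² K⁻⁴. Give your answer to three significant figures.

376 kelvin

The effective emission temperature is T_e = [S(1−α)/(4σ)]^¼ = 375.9 K.
Each opaque layer satisfies 2T_j⁴ = T_{j−1}⁴ + T_{j+1}⁴, giving T_k⁴ = (N+1−k)T_e⁴.
With k = 3: T_3 = (3+1−3)^¼·375.9 K = 375.9 K.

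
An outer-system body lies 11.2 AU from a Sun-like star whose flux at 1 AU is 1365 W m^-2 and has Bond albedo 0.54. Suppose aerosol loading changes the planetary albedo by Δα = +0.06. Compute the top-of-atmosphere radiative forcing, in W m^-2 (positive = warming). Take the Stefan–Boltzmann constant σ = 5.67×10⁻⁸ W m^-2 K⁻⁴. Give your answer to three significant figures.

Flux at the orbit: S = 1365/(11.2)² = 10.88 W m^-2.
ΔF = −(S/4)Δα = −(10.88/4)×(+0.06) = -0.1632 W m^-2.

-0.163 W m^-2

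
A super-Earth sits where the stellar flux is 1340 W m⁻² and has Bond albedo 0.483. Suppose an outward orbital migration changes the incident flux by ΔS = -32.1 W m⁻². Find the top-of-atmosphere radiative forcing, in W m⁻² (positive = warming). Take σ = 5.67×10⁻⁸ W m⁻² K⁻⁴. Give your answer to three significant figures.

-4.15 W m⁻²

Only a fraction (1−α) is absorbed and it's spread over 4πR², so ΔF = (1−α)ΔS/4 = -4.149 W m⁻².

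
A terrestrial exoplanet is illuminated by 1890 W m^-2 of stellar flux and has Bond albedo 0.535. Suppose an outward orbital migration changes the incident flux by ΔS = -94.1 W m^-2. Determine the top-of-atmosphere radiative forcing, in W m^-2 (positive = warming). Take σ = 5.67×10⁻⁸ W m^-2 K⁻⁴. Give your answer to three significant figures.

ΔF = Δ[S(1−α)]/4 = (1−0.535)·-94.1/4 = -10.94 W m^-2.

-10.9 W m^-2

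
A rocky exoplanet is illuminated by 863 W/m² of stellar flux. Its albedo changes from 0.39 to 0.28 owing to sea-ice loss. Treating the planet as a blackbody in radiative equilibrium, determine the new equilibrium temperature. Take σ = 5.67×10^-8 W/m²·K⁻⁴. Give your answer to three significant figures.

T₂ = [S(1−α₂)/(4σ)]^(1/4) = [863.0·0.72/(4σ)]^(1/4) = 228.8 K.

229 K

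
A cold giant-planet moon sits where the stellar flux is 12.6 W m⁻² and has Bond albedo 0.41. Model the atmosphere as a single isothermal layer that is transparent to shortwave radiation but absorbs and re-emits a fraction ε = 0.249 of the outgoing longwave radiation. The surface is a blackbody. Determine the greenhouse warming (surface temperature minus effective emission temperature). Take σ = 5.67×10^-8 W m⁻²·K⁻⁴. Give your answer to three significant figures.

The planet radiates to space at T_e = [S(1−α)/(4σ)]^(1/4) = 75.66 K.
The surface balance (absorbed SW + ε·downward IR = σT_s⁴) with T_a⁴ = T_s⁴/2 reduces to T_s = T_e·[2/(2−ε)]^¼ = 78.22 K.
The atmosphere warms the surface by 2.557 K.

2.56 K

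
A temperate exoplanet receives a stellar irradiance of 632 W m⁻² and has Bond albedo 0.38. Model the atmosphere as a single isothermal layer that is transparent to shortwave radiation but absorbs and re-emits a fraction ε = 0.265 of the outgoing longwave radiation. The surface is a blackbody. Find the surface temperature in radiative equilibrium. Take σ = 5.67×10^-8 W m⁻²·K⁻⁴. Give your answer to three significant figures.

211 K

At the top of the atmosphere, σT_e⁴ = S(1−α)/4 = 97.96 W m⁻², giving T_e = 203.9 K.
Surface balance with a leaky layer gives σT_s⁴ = σT_e⁴·2/(2−ε), so T_s = T_e·[2/(2−0.265)]^(1/4) = 211.3 K.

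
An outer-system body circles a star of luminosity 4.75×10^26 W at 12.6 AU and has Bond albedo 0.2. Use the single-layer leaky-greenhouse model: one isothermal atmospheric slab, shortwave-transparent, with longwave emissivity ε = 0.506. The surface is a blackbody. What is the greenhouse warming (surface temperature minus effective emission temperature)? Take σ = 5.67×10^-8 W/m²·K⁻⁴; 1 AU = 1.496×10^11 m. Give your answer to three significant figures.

d = 12.6 × 1.496×10^11 m = 1.885×10^12 m.
S = L/(4πd²) = 10.64 W/m².
Effective emission temperature (TOA balance): σT_e⁴ = S(1−α)/4 = 2.128 W/m² → T_e = 78.27 K.
Surface balance with a leaky layer gives σT_s⁴ = σT_e⁴·2/(2−ε), so T_s = T_e·[2/(2−0.506)]^(1/4) = 84.19 K.
Greenhouse warming: T_s − T_e = 5.921 K.

5.92 K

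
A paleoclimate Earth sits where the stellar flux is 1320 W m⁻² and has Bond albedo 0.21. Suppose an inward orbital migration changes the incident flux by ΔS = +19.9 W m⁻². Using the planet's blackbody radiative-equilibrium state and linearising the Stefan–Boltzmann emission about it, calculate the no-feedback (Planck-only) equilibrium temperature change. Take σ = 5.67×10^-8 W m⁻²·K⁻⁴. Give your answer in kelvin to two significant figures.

0.98 K

The baseline emission temperature is T_e = 260.4 K.
Only a fraction (1−α) is absorbed and it's spread over 4πR², so ΔF = (1−α)ΔS/4 = 3.930 W m⁻².
Planck response: λ_P = 4σT_e³ = 4·5.67×10⁻⁸·(260.4)³ = 4.005 W m⁻²/K.
Hence the no-feedback warming is ΔF/(4σT_e³) = 0.981 K.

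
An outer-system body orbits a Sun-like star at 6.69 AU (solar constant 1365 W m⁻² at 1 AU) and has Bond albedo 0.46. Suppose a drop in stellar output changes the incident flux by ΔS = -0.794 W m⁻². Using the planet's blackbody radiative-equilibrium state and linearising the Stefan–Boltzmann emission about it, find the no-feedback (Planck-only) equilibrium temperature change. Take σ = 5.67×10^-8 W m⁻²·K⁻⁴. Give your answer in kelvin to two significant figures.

-0.60 K

Flux at the orbit: S = 1365/(6.69)² = 30.50 W m⁻².
The baseline emission temperature is T_e = 92.31 K.
TOA radiative forcing: ΔF = (1−α)ΔS/4 = 0.54·(-0.794)/4 = -0.1072 W m⁻².
The Planck feedback parameter is 4σT_e³ = 0.1784 W m⁻²/K.
ΔT₀ = ΔF/λ_P = -0.1072/0.1784 = -0.601 K.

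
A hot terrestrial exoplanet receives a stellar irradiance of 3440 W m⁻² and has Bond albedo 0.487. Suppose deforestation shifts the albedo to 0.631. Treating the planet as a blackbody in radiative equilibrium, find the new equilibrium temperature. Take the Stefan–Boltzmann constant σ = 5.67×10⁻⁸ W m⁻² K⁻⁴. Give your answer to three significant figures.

T₂ = [S(1−α₂)/(4σ)]^(1/4) = [3440·0.369/(4σ)]^(1/4) = 273.5 K.

274 kelvin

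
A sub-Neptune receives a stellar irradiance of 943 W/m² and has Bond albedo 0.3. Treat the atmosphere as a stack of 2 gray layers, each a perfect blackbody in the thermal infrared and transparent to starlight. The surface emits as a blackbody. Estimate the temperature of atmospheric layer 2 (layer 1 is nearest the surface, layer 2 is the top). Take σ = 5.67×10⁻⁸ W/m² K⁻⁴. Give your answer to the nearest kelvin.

232 kelvin

Top-of-atmosphere balance: σT_e⁴ = S(1−α)/4 = 165.0 W/m² → T_e = 232.3 K.
The net upward flux σT_e⁴ is constant between every pair of levels, so T_k⁴ = (N+1−k)T_e⁴.
T_2 = (1)^(1/4)·232.3 = 232.3 K.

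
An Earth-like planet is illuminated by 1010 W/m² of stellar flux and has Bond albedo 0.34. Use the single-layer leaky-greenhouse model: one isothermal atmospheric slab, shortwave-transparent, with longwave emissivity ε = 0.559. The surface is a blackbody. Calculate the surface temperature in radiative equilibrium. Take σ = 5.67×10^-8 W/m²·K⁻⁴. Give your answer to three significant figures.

253 kelvin

Effective emission temperature (TOA balance): σT_e⁴ = S(1−α)/4 = 166.6 W/m² → T_e = 232.8 K.
The surface balance (absorbed SW + ε·downward IR = σT_s⁴) with T_a⁴ = T_s⁴/2 reduces to T_s = T_e·[2/(2−ε)]^¼ = 252.7 K.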